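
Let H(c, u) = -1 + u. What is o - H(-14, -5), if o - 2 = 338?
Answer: 346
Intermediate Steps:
o = 340 (o = 2 + 338 = 340)
o - H(-14, -5) = 340 - (-1 - 5) = 340 - 1*(-6) = 340 + 6 = 346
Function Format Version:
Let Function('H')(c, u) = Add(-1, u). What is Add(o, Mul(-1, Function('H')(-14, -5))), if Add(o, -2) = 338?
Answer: 346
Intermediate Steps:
o = 340 (o = Add(2, 338) = 340)
Add(o, Mul(-1, Function('H')(-14, -5))) = Add(340, Mul(-1, Add(-1, -5))) = Add(340, Mul(-1, -6)) = Add(340, 6) = 346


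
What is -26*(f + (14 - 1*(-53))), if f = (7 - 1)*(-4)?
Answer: -1118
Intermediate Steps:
f = -24 (f = 6*(-4) = -24)
-26*(f + (14 - 1*(-53))) = -26*(-24 + (14 - 1*(-53))) = -26*(-24 + (14 + 53)) = -26*(-24 + 67) = -26*43 = -1118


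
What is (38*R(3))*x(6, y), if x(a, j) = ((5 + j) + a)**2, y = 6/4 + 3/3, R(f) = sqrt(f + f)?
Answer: 13851*sqrt(6)/2 ≈ 16964.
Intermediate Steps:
R(f) = sqrt(2)*sqrt(f) (R(f) = sqrt(2*f) = sqrt(2)*sqrt(f))
y = 5/2 (y = 6*(1/4) + 3*(1/3) = 3/2 + 1 = 5/2 ≈ 2.5000)
x(a, j) = (5 + a + j)**2
(38*R(3))*x(6, y) = (38*(sqrt(2)*sqrt(3)))*(5 + 6 + 5/2)**2 = (38*sqrt(6))*(27/2)**2 = (38*sqrt(6))*(729/4) = 13851*sqrt(6)/2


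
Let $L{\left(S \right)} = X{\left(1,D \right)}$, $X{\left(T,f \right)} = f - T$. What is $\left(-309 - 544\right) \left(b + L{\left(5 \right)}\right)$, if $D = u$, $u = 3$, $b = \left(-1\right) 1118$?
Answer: $951948$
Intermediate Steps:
$b = -1118$
$D = 3$
$L{\left(S \right)} = 2$ ($L{\left(S \right)} = 3 - 1 = 2$)
$\left(-309 - 544\right) \left(b + L{\left(5 \right)}\right) = \left(-309 - 544\right) \left(-1118 + 2\right) = \left(-853\right) \left(-1116\right) = 951948$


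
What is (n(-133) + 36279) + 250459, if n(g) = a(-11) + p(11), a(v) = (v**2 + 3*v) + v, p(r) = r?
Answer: 286826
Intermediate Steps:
a(v) = v**2 + 4*v
n(g) = 88 (n(g) = -11*(4 - 11) + 11 = -11*(-7) + 11 = 77 + 11 = 88)
(n(-133) + 36279) + 250459 = (88 + 36279) + 250459 = 36367 + 250459 = 286826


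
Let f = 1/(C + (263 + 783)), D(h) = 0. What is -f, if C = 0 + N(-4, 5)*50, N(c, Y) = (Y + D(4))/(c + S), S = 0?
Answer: -2/1967 ≈ -0.0010168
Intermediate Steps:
N(c, Y) = Y/c (N(c, Y) = (Y + 0)/(c + 0) = Y/c)
C = -125/2 (C = 0 + (5/(-4))*50 = 0 + (5*(-¼))*50 = 0 - 5/4*50 = 0 - 125/2 = -125/2 ≈ -62.500)
f = 2/1967 (f = 1/(-125/2 + (263 + 783)) = 1/(-125/2 + 1046) = 1/(1967/2) = 2/1967 ≈ 0.0010168)
-f = -1*2/1967 = -2/1967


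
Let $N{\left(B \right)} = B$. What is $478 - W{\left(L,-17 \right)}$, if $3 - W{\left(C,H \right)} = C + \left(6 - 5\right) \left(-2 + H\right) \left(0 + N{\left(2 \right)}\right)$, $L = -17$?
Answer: $420$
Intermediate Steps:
$W{\left(C,H \right)} = 7 - C - 2 H$ ($W{\left(C,H \right)} = 3 - \left(C + \left(6 - 5\right) \left(-2 + H\right) \left(0 + 2\right)\right) = 3 - \left(C + 1 \left(-2 + H\right) 2\right) = 3 - \left(C + \left(-2 + H\right) 2\right) = 3 - \left(C + \left(-4 + 2 H\right)\right) = 3 - \left(-4 + C + 2 H\right) = 7 - C - 2 H$)
$478 - W{\left(L,-17 \right)} = 478 - \left(7 - -17 - -34\right) = 478 - \left(7 + 17 + 34\right) = 478 - 58 = 420$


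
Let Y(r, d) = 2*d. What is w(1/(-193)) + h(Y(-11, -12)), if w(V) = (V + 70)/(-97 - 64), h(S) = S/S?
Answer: 17564/31073 ≈ 0.56525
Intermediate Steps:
h(S) = 1
w(V) = -10/23 - V/161 (w(V) = (70 + V)/(-161) = (70 + V)*(-1/161) = -10/23 - V/161)
w(1/(-193)) + h(Y(-11, -12)) = (-10/23 - 1/161/(-193)) + 1 = (-10/23 - 1/161*(-1/193)) + 1 = (-10/23 + 1/31073) + 1 = -13509/31073 + 1 = 17564/31073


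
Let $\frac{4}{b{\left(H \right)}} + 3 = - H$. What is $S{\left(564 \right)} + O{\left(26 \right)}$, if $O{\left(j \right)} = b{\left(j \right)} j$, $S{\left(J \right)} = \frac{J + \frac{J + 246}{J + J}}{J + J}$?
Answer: $- \frac{6325271}{2049952} \approx -3.0856$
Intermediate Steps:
$b{\left(H \right)} = \frac{4}{-3 - H}$
$S{\left(J \right)} = \frac{J + \frac{246 + J}{2 J}}{2 J}$
$O{\left(j \right)} = - \frac{4 j}{3 + j}$ ($O{\left(j \right)} = - \frac{4}{3 + j} j = - \frac{4 j}{3 + j}$)
$S{\left(564 \right)} + O{\left(26 \right)} = \frac{246 + 564 + 2 \cdot 564^{2}}{4 \cdot 318096} - \frac{104}{3 + 26} = \frac{1}{4} \cdot \frac{1}{318096} \left(246 + 564 + 2 \cdot 318096\right) - \frac{104}{29} = \frac{1}{4} \cdot \frac{1}{318096} \left(246 + 564 + 636192\right) - 104 \cdot \frac{1}{29} = \frac{1}{4} \cdot \frac{1}{318096} \cdot 637002 - \frac{104}{29} = \frac{35389}{70688} - \frac{104}{29} = - \frac{6325271}{2049952}$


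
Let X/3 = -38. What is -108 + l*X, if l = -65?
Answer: 7302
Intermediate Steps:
X = -114 (X = 3*(-38) = -114)
-108 + l*X = -108 - 65*(-114) = -108 + 7410 = 7302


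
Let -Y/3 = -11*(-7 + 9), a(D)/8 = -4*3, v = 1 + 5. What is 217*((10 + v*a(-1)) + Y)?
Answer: -108500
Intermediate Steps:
v = 6
a(D) = -96 (a(D) = 8*(-4*3) = 8*(-12) = -96)
Y = 66 (Y = -(-33)*(-7 + 9) = -(-33)*2 = -3*(-22) = 66)
217*((10 + v*a(-1)) + Y) = 217*((10 + 6*(-96)) + 66) = 217*((10 - 576) + 66) = 217*(-566 + 66) = 217*(-500) = -108500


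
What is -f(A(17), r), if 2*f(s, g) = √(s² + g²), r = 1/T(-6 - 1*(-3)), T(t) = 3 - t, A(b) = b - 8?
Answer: -√2917/12 ≈ -4.5008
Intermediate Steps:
A(b) = -8 + b
r = ⅙ (r = 1/(3 - (-6 - 1*(-3))) = 1/(3 - (-6 + 3)) = 1/(3 - 1*(-3)) = 1/(3 + 3) = 1/6 = ⅙ ≈ 0.16667)
f(s, g) = √(g² + s²)/2 (f(s, g) = √(s² + g²)/2 = √(g² + s²)/2)
-f(A(17), r) = -√((⅙)² + (-8 + 17)²)/2 = -√(1/36 + 9²)/2 = -√(1/36 + 81)/2 = -√(2917/36)/2 = -√2917/6/2 = -√2917/12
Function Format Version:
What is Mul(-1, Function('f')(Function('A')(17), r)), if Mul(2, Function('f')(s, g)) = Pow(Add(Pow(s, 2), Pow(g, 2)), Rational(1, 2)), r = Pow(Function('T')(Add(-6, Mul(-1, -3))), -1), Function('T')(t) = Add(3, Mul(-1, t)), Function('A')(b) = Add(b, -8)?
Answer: Mul(Rational(-1, 12), Pow(2917, Rational(1, 2))) ≈ -4.5008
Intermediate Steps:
Function('A')(b) = Add(-8, b)
r = Rational(1, 6) (r = Pow(Add(3, Mul(-1, Add(-6, Mul(-1, -3)))), -1) = Pow(Add(3, Mul(-1, Add(-6, 3))), -1) = Pow(Add(3, Mul(-1, -3)), -1) = Pow(Add(3, 3), -1) = Pow(6, -1) = Rational(1, 6) ≈ 0.16667)
Function('f')(s, g) = Mul(Rational(1, 2), Pow(Add(Pow(g, 2), Pow(s, 2)), Rational(1, 2))) (Function('f')(s, g) = Mul(Rational(1, 2), Pow(Add(Pow(s, 2), Pow(g, 2)), Rational(1, 2))) = Mul(Rational(1, 2), Pow(Add(Pow(g, 2), Pow(s, 2)), Rational(1, 2))))
Mul(-1, Function('f')(Function('A')(17), r)) = Mul(-1, Mul(Rational(1, 2), Pow(Add(Pow(Rational(1, 6), 2), Pow(Add(-8, 17), 2)), Rational(1, 2)))) = Mul(-1, Mul(Rational(1, 2), Pow(Add(Rational(1, 36), Pow(9, 2)), Rational(1, 2)))) = Mul(-1, Mul(Rational(1, 2), Pow(Add(Rational(1, 36), 81), Rational(1, 2)))) = Mul(-1, Mul(Rational(1, 2), Pow(Rational(2917, 36), Rational(1, 2)))) = Mul(-1, Mul(Rational(1, 2), Mul(Rational(1, 6), Pow(2917, Rational(1, 2))))) = Mul(-1, Mul(Rational(1, 12), Pow(2917, Rational(1, 2)))) = Mul(Rational(-1, 12), Pow(2917, Rational(1, 2)))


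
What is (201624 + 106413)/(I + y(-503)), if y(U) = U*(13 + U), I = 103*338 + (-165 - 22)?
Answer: 102679/93699 ≈ 1.0958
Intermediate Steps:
I = 34627 (I = 34814 - 187 = 34627)
(201624 + 106413)/(I + y(-503)) = (201624 + 106413)/(34627 - 503*(13 - 503)) = 308037/(34627 - 503*(-490)) = 308037/(34627 + 246470) = 308037/281097 = 308037*(1/281097) = 102679/93699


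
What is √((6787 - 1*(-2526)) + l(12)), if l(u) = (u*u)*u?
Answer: √11041 ≈ 105.08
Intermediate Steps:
l(u) = u³ (l(u) = u²*u = u³)
√((6787 - 1*(-2526)) + l(12)) = √((6787 - 1*(-2526)) + 12³) = √((6787 + 2526) + 1728) = √(9313 + 1728) = √11041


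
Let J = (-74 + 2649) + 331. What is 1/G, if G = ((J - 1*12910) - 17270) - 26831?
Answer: -1/54105 ≈ -1.8483e-5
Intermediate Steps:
J = 2906 (J = 2575 + 331 = 2906)
G = -54105 (G = ((2906 - 1*12910) - 17270) - 26831 = ((2906 - 12910) - 17270) - 26831 = (-10004 - 17270) - 26831 = -27274 - 26831 = -54105)
1/G = 1/(-54105) = -1/54105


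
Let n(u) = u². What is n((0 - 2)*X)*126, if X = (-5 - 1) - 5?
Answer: 60984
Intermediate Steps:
X = -11 (X = -6 - 5 = -11)
n((0 - 2)*X)*126 = ((0 - 2)*(-11))²*126 = (-2*(-11))²*126 = 22²*126 = 484*126 = 60984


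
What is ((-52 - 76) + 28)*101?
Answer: -10100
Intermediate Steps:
((-52 - 76) + 28)*101 = (-128 + 28)*101 = -100*101 = -10100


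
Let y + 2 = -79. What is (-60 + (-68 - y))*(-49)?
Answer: 2303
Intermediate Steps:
y = -81 (y = -2 - 79 = -81)
(-60 + (-68 - y))*(-49) = (-60 + (-68 - 1*(-81)))*(-49) = (-60 + (-68 + 81))*(-49) = (-60 + 13)*(-49) = -47*(-49) = 2303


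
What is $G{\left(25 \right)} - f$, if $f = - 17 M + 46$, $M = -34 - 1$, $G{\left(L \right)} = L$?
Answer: $-616$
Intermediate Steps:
$M = -35$ ($M = -34 - 1 = -35$)
$f = 641$ ($f = \left(-17\right) \left(-35\right) + 46 = 595 + 46 = 641$)
$G{\left(25 \right)} - f = 25 - 641 = -616$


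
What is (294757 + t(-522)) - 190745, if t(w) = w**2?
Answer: 376496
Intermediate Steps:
(294757 + t(-522)) - 190745 = (294757 + (-522)**2) - 190745 = (294757 + 272484) - 190745 = 567241 - 190745 = 376496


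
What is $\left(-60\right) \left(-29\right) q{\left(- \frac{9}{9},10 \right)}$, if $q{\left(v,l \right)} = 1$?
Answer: $1740$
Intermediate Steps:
$\left(-60\right) \left(-29\right) q{\left(- \frac{9}{9},10 \right)} = \left(-60\right) \left(-29\right) 1 = 1740 \cdot 1 = 1740$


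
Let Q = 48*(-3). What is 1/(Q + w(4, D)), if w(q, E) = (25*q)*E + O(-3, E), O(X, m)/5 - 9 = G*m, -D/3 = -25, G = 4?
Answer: 1/8901 ≈ 0.00011235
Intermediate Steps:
D = 75 (D = -3*(-25) = 75)
O(X, m) = 45 + 20*m (O(X, m) = 45 + 5*(4*m) = 45 + 20*m)
w(q, E) = 45 + 20*E + 25*E*q (w(q, E) = (25*q)*E + (45 + 20*E) = 25*E*q + (45 + 20*E) = 45 + 20*E + 25*E*q)
Q = -144
1/(Q + w(4, D)) = 1/(-144 + (45 + 20*75 + 25*75*4)) = 1/(-144 + (45 + 1500 + 7500)) = 1/(-144 + 9045) = 1/8901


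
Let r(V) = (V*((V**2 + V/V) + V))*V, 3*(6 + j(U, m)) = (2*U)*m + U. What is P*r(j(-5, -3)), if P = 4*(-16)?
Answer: -247744/81 ≈ -3058.6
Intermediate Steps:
P = -64
j(U, m) = -6 + U/3 + 2*U*m/3 (j(U, m) = -6 + ((2*U)*m + U)/3 = -6 + (2*U*m + U)/3 = -6 + (U + 2*U*m)/3 = -6 + (U/3 + 2*U*m/3) = -6 + U/3 + 2*U*m/3)
r(V) = V**2*(1 + V + V**2) (r(V) = (V*((V**2 + 1) + V))*V = (V*((1 + V**2) + V))*V = (V*(1 + V + V**2))*V = V**2*(1 + V + V**2))
P*r(j(-5, -3)) = -64*(-6 + (1/3)*(-5) + (2/3)*(-5)*(-3))**2*(1 + (-6 + (1/3)*(-5) + (2/3)*(-5)*(-3)) + (-6 + (1/3)*(-5) + (2/3)*(-5)*(-3))**2) = -64*(-6 - 5/3 + 10)**2*(1 + (-6 - 5/3 + 10) + (-6 - 5/3 + 10)**2) = -64*(7/3)**2*(1 + 7/3 + (7/3)**2) = -3136*(1 + 7/3 + 49/9)/9 = -3136*79/(9*9) = -64*3871/81 = -247744/81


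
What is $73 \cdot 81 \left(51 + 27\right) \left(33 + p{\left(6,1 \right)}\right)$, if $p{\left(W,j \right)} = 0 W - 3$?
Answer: $13836420$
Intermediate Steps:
$p{\left(W,j \right)} = -3$ ($p{\left(W,j \right)} = 0 - 3 = -3$)
$73 \cdot 81 \left(51 + 27\right) \left(33 + p{\left(6,1 \right)}\right) = 73 \cdot 81 \left(51 + 27\right) \left(33 - 3\right) = 5913 \cdot 78 \cdot 30 = 5913 \cdot 2340 = 13836420$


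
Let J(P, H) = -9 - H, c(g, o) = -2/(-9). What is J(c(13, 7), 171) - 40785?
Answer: -40965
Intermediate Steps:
c(g, o) = 2/9 (c(g, o) = -2*(-1/9) = 2/9)
J(c(13, 7), 171) - 40785 = (-9 - 1*171) - 40785 = (-9 - 171) - 40785 = -180 - 40785 = -40965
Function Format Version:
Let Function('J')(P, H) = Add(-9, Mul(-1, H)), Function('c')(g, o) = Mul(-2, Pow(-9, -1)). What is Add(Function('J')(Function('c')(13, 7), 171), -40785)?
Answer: -40965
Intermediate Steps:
Function('c')(g, o) = Rational(2, 9) (Function('c')(g, o) = Mul(-2, Rational(-1, 9)) = Rational(2, 9))
Add(Function('J')(Function('c')(13, 7), 171), -40785) = Add(Add(-9, Mul(-1, 171)), -40785) = Add(Add(-9, -171), -40785) = Add(-180, -40785) = -40965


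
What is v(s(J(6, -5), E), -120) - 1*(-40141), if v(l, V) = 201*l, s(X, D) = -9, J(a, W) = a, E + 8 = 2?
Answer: 38332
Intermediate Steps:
E = -6 (E = -8 + 2 = -6)
v(s(J(6, -5), E), -120) - 1*(-40141) = 201*(-9) - 1*(-40141) = -1809 + 40141 = 38332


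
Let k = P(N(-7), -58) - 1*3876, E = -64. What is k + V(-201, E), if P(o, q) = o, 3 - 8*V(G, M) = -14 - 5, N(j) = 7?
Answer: -15465/4 ≈ -3866.3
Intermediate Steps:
V(G, M) = 11/4 (V(G, M) = 3/8 - (-14 - 5)/8 = 3/8 - ⅛*(-19) = 3/8 + 19/8 = 11/4)
k = -3869 (k = 7 - 1*3876 = 7 - 3876 = -3869)
k + V(-201, E) = -3869 + 11/4 = -15465/4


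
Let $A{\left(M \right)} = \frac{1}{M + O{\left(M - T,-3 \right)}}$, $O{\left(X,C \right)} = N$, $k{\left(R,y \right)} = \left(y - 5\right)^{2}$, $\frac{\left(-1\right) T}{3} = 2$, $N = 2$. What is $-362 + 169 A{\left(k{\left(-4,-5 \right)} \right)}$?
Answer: $- \frac{36755}{102} \approx -360.34$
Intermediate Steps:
$T = -6$ ($T = \left(-3\right) 2 = -6$)
$k{\left(R,y \right)} = \left(-5 + y\right)^{2}$
$O{\left(X,C \right)} = 2$
$A{\left(M \right)} = \frac{1}{2 + M}$ ($A{\left(M \right)} = \frac{1}{M + 2} = \frac{1}{2 + M}$)
$-362 + 169 A{\left(k{\left(-4,-5 \right)} \right)} = -362 + \frac{169}{2 + \left(-5 - 5\right)^{2}} = -362 + \frac{169}{2 + \left(-10\right)^{2}} = -362 + \frac{169}{2 + 100} = -362 + \frac{169}{102} = - \frac{36755}{102}$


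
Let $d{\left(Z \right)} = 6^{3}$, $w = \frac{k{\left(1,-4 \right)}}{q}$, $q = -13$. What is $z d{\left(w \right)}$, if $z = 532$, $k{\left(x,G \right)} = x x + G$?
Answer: $114912$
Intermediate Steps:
$k{\left(x,G \right)} = G + x^{2}$ ($k{\left(x,G \right)} = x^{2} + G = G + x^{2}$)
$w = \frac{3}{13}$ ($w = \frac{-4 + 1^{2}}{-13} = \left(-4 + 1\right) \left(- \frac{1}{13}\right) = \left(-3\right) \left(- \frac{1}{13}\right) = \frac{3}{13} \approx 0.23077$)
$d{\left(Z \right)} = 216$
$z d{\left(w \right)} = 532 \cdot 216 = 114912$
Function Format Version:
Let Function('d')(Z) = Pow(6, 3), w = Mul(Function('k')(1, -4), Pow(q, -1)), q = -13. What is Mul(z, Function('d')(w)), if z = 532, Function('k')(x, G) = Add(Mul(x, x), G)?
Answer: 114912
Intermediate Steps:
Function('k')(x, G) = Add(G, Pow(x, 2)) (Function('k')(x, G) = Add(Pow(x, 2), G) = Add(G, Pow(x, 2)))
w = Rational(3, 13) (w = Mul(Add(-4, Pow(1, 2)), Pow(-13, -1)) = Mul(Add(-4, 1), Rational(-1, 13)) = Mul(-3, Rational(-1, 13)) = Rational(3, 13) ≈ 0.23077)
Function('d')(Z) = 216
Mul(z, Function('d')(w)) = Mul(532, 216) = 114912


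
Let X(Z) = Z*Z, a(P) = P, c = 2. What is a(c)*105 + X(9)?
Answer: 291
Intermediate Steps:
X(Z) = Z²
a(c)*105 + X(9) = 2*105 + 9² = 210 + 81 = 291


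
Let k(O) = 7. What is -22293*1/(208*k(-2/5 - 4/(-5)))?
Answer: -22293/1456 ≈ -15.311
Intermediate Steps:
-22293*1/(208*k(-2/5 - 4/(-5))) = -22293/(7*208) = -22293/1456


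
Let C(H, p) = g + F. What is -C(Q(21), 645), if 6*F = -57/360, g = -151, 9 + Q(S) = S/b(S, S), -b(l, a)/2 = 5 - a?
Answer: 108739/720 ≈ 151.03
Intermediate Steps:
b(l, a) = -10 + 2*a (b(l, a) = -2*(5 - a) = -10 + 2*a)
Q(S) = -9 + S/(-10 + 2*S)
F = -19/720 (F = (-57/360)/6 = (-57*1/360)/6 = (1/6)*(-19/120) = -19/720 ≈ -0.026389)
C(H, p) = -108739/720 (C(H, p) = -151 - 19/720 = -108739/720)
-C(Q(21), 645) = -1*(-108739/720) = 108739/720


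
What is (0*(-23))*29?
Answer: 0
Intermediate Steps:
(0*(-23))*29 = 0*29 = 0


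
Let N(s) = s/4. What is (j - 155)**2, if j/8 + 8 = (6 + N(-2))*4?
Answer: 1849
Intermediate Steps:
N(s) = s/4 (N(s) = s*(1/4) = s/4)
j = 112 (j = -64 + 8*((6 + (1/4)*(-2))*4) = -64 + 8*((6 - 1/2)*4) = -64 + 8*((11/2)*4) = -64 + 8*22 = -64 + 176 = 112)
(j - 155)**2 = (112 - 155)**2 = (-43)**2 = 1849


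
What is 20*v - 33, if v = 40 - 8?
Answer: 607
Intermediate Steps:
v = 32
20*v - 33 = 20*32 - 33 = 640 - 33 = 607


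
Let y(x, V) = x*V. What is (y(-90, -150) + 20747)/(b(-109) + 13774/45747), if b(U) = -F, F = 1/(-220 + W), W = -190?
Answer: 642345978690/5693087 ≈ 1.1283e+5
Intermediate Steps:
F = -1/410 (F = 1/(-220 - 190) = 1/(-410) = -1/410 ≈ -0.0024390)
y(x, V) = V*x
b(U) = 1/410 (b(U) = -1*(-1/410) = 1/410)
(y(-90, -150) + 20747)/(b(-109) + 13774/45747) = (-150*(-90) + 20747)/(1/410 + 13774/45747) = (13500 + 20747)/(1/410 + 13774*(1/45747)) = 34247/(1/410 + 13774/45747) = 34247/(5693087/18756270) = 34247*(18756270/5693087) = 642345978690/5693087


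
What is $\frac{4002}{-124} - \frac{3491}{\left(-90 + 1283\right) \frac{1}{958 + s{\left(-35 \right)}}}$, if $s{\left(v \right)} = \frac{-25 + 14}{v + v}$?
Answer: $- \frac{3671021223}{1294405} \approx -2836.1$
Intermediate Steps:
$s{\left(v \right)} = - \frac{11}{2 v}$
$\frac{4002}{-124} - \frac{3491}{\left(-90 + 1283\right) \frac{1}{958 + s{\left(-35 \right)}}} = \frac{4002}{-124} - \frac{3491}{\left(-90 + 1283\right) \frac{1}{958 - \frac{11}{2 \left(-35\right)}}} = 4002 \left(- \frac{1}{124}\right) - \frac{3491}{1193 \frac{1}{958 - - \frac{11}{70}}} = - \frac{2001}{62} - \frac{3491}{1193 \frac{1}{958 + \frac{11}{70}}} = - \frac{2001}{62} - \frac{3491}{1193 \frac{1}{\frac{67071}{70}}} = - \frac{2001}{62} - \frac{3491}{1193 \cdot \frac{70}{67071}} = - \frac{2001}{62} - \frac{3491}{\frac{83510}{67071}} = - \frac{2001}{62} - \frac{234144861}{83510} = - \frac{3671021223}{1294405}$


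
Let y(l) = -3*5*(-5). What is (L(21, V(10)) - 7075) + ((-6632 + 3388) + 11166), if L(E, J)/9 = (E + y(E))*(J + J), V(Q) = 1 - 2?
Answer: -881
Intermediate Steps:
y(l) = 75 (y(l) = -15*(-5) = 75)
V(Q) = -1
L(E, J) = 18*J*(75 + E) (L(E, J) = 9*((E + 75)*(J + J)) = 9*((75 + E)*(2*J)) = 9*(2*J*(75 + E)) = 18*J*(75 + E))
(L(21, V(10)) - 7075) + ((-6632 + 3388) + 11166) = (18*(-1)*(75 + 21) - 7075) + ((-6632 + 3388) + 11166) = (18*(-1)*96 - 7075) + (-3244 + 11166) = (-1728 - 7075) + 7922 = -8803 + 7922 = -881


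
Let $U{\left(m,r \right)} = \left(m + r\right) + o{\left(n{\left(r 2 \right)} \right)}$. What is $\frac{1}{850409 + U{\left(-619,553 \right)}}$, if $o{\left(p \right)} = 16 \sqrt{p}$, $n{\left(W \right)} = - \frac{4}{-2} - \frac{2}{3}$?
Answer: $\frac{2551029}{2169249651923} - \frac{32 \sqrt{3}}{2169249651923} \approx 1.176 \cdot 10^{-6}$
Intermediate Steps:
$n{\left(W \right)} = \frac{4}{3}$ ($n{\left(W \right)} = \left(-4\right) \left(- \frac{1}{2}\right) - \frac{2}{3} = 2 - \frac{2}{3} = \frac{4}{3}$)
$U{\left(m,r \right)} = m + r + \frac{32 \sqrt{3}}{3}$ ($U{\left(m,r \right)} = \left(m + r\right) + 16 \sqrt{\frac{4}{3}} = \left(m + r\right) + 16 \frac{2 \sqrt{3}}{3} = \left(m + r\right) + \frac{32 \sqrt{3}}{3} = m + r + \frac{32 \sqrt{3}}{3}$)
$\frac{1}{850409 + U{\left(-619,553 \right)}} = \frac{1}{850409 + \left(-619 + 553 + \frac{32 \sqrt{3}}{3}\right)} = \frac{1}{850409 - \left(66 - \frac{32 \sqrt{3}}{3}\right)} = \frac{1}{850343 + \frac{32 \sqrt{3}}{3}}$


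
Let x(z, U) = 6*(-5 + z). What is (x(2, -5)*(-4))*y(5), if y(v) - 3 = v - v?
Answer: 216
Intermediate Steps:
y(v) = 3 (y(v) = 3 + (v - v) = 3 + 0 = 3)
x(z, U) = -30 + 6*z
(x(2, -5)*(-4))*y(5) = ((-30 + 6*2)*(-4))*3 = ((-30 + 12)*(-4))*3 = -18*(-4)*3 = 72*3 = 216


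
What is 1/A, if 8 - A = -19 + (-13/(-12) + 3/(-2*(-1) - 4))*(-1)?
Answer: 12/319 ≈ 0.037618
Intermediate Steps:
A = 319/12 (A = 8 - (-19 + (-13/(-12) + 3/(-2*(-1) - 4))*(-1)) = 8 - (-19 + (-13*(-1/12) + 3/(2 - 4))*(-1)) = 8 - (-19 + (13/12 + 3/(-2))*(-1)) = 8 - (-19 + (13/12 + 3*(-½))*(-1)) = 8 - (-19 + (13/12 - 3/2)*(-1)) = 8 - (-19 - 5/12*(-1)) = 8 - (-19 + 5/12) = 8 - 1*(-223/12) = 8 + 223/12 = 319/12 ≈ 26.583)
1/A = 1/(319/12) = 12/319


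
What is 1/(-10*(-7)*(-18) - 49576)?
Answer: -1/50836 ≈ -1.9671e-5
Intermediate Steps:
1/(-10*(-7)*(-18) - 49576) = 1/(70*(-18) - 49576) = 1/(-1260 - 49576) = 1/(-50836) = -1/50836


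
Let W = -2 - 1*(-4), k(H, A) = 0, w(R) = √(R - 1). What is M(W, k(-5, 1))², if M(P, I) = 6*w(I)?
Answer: -36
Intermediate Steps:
w(R) = √(-1 + R)
W = 2 (W = -2 + 4 = 2)
M(P, I) = 6*√(-1 + I)
M(W, k(-5, 1))² = (6*√(-1 + 0))² = (6*√(-1))² = (6*I)² = -36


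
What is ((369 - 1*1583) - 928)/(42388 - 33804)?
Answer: -1071/4292 ≈ -0.24953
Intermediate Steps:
((369 - 1*1583) - 928)/(42388 - 33804) = ((369 - 1583) - 928)/8584 = (-1214 - 928)*(1/8584) = -2142*1/8584 = -1071/4292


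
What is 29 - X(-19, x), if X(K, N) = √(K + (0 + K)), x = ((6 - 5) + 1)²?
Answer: 29 - I*√38 ≈ 29.0 - 6.1644*I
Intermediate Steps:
x = 4 (x = (1 + 1)² = 2² = 4)
X(K, N) = √2*√K (X(K, N) = √(K + K) = √(2*K) = √2*√K)
29 - X(-19, x) = 29 - √2*√(-19) = 29 - √2*I*√19 = 29 - I*√38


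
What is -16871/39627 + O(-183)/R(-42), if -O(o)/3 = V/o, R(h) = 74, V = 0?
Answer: -16871/39627 ≈ -0.42575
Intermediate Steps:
O(o) = 0 (O(o) = -0/o = -3*0 = 0)
-16871/39627 + O(-183)/R(-42) = -16871/39627 + 0/74 = -16871*1/39627 + 0*(1/74) = -16871/39627 + 0 = -16871/39627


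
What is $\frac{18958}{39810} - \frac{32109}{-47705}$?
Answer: $\frac{31180724}{27130515} \approx 1.1493$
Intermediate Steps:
$\frac{18958}{39810} - \frac{32109}{-47705} = 18958 \cdot \frac{1}{39810} - - \frac{4587}{6815} = \frac{9479}{19905} + \frac{4587}{6815} = \frac{31180724}{27130515}$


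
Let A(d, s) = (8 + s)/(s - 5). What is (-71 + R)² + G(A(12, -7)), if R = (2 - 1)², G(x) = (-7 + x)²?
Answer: 712825/144 ≈ 4950.2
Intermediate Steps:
A(d, s) = (8 + s)/(-5 + s)
R = 1 (R = 1² = 1)
(-71 + R)² + G(A(12, -7)) = (-71 + 1)² + (-7 + (8 - 7)/(-5 - 7))² = (-70)² + (-7 + 1/(-12))² = 4900 + (-7 - 1/12*1)² = 4900 + (-7 - 1/12)² = 4900 + (-85/12)² = 4900 + 7225/144 = 712825/144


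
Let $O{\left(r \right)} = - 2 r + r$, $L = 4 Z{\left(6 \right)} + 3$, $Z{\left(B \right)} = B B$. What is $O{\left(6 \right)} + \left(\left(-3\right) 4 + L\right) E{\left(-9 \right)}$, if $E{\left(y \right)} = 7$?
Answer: $939$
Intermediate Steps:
$Z{\left(B \right)} = B^{2}$
$L = 147$ ($L = 4 \cdot 6^{2} + 3 = 4 \cdot 36 + 3 = 144 + 3 = 147$)
$O{\left(r \right)} = - r$
$O{\left(6 \right)} + \left(\left(-3\right) 4 + L\right) E{\left(-9 \right)} = \left(-1\right) 6 + \left(\left(-3\right) 4 + 147\right) 7 = -6 + \left(-12 + 147\right) 7 = -6 + 135 \cdot 7 = -6 + 945 = 939$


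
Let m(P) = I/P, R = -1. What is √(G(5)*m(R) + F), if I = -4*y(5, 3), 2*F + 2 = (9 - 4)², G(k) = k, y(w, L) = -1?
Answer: I*√34/2 ≈ 2.9155*I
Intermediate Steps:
F = 23/2 (F = -1 + (9 - 4)²/2 = -1 + (½)*5² = -1 + (½)*25 = -1 + 25/2 = 23/2 ≈ 11.500)
I = 4 (I = -4*(-1) = 4)
m(P) = 4/P
√(G(5)*m(R) + F) = √(5*(4/(-1)) + 23/2) = √(5*(4*(-1)) + 23/2) = √(5*(-4) + 23/2) = √(-20 + 23/2) = √(-17/2) = I*√34/2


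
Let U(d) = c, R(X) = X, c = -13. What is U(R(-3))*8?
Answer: -104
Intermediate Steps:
U(d) = -13
U(R(-3))*8 = -13*8 = -104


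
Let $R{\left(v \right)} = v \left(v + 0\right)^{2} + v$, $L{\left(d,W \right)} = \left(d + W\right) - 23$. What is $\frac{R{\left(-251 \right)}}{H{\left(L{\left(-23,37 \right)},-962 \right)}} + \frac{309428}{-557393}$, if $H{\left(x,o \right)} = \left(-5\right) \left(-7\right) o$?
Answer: $\frac{4401958439763}{9383711155} \approx 469.11$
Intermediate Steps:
$L{\left(d,W \right)} = -23 + W + d$ ($L{\left(d,W \right)} = \left(W + d\right) - 23 = -23 + W + d$)
$H{\left(x,o \right)} = 35 o$
$R{\left(v \right)} = v + v^{3}$ ($R{\left(v \right)} = v v^{2} + v = v^{3} + v = v + v^{3}$)
$\frac{R{\left(-251 \right)}}{H{\left(L{\left(-23,37 \right)},-962 \right)}} + \frac{309428}{-557393} = \frac{-251 + \left(-251\right)^{3}}{35 \left(-962\right)} + \frac{309428}{-557393} = \frac{-251 - 15813251}{-33670} + 309428 \left(- \frac{1}{557393}\right) = \left(-15813502\right) \left(- \frac{1}{33670}\right) - \frac{309428}{557393} = \frac{7906751}{16835} - \frac{309428}{557393} = \frac{4401958439763}{9383711155}$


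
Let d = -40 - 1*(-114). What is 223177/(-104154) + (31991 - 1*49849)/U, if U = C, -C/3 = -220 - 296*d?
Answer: -231565083/96012629 ≈ -2.4118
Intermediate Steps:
d = 74 (d = -40 + 114 = 74)
C = 66372 (C = -3*(-220 - 296*74) = -3*(-220 - 21904) = -3*(-22124) = 66372)
U = 66372
223177/(-104154) + (31991 - 1*49849)/U = 223177/(-104154) + (31991 - 1*49849)/66372 = 223177*(-1/104154) + (31991 - 49849)*(1/66372) = -223177/104154 - 17858*1/66372 = -223177/104154 - 8929/33186 = -231565083/96012629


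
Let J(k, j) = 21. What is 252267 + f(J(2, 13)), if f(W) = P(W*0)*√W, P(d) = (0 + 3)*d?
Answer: 252267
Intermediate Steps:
P(d) = 3*d
f(W) = 0 (f(W) = (3*(W*0))*√W = (3*0)*√W = 0*√W = 0)
252267 + f(J(2, 13)) = 252267 + 0 = 252267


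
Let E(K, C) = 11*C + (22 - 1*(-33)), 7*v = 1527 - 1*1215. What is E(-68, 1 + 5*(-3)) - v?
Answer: -1005/7 ≈ -143.57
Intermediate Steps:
v = 312/7 (v = (1527 - 1*1215)/7 = (1527 - 1215)/7 = (⅐)*312 = 312/7 ≈ 44.571)
E(K, C) = 55 + 11*C (E(K, C) = 11*C + (22 + 33) = 11*C + 55 = 55 + 11*C)
E(-68, 1 + 5*(-3)) - v = (55 + 11*(1 + 5*(-3))) - 1*312/7 = (55 + 11*(1 - 15)) - 312/7 = (55 + 11*(-14)) - 312/7 = (55 - 154) - 312/7 = -99 - 312/7 = -1005/7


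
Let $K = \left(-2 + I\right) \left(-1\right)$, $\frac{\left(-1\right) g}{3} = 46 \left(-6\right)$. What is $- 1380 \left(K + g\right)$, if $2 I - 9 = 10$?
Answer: $-1132290$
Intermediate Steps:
$I = \frac{19}{2}$ ($I = \frac{9}{2} + \frac{1}{2} \cdot 10 = \frac{9}{2} + 5 = \frac{19}{2} \approx 9.5$)
$g = 828$ ($g = - 3 \cdot 46 \left(-6\right) = \left(-3\right) \left(-276\right) = 828$)
$K = - \frac{15}{2}$ ($K = \left(-2 + \frac{19}{2}\right) \left(-1\right) = \frac{15}{2} \left(-1\right) = - \frac{15}{2} \approx -7.5$)
$- 1380 \left(K + g\right) = - 1380 \left(- \frac{15}{2} + 828\right) = \left(-1380\right) \frac{1641}{2} = -1132290$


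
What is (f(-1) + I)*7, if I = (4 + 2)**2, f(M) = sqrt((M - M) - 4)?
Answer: 252 + 14*I ≈ 252.0 + 14.0*I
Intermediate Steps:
f(M) = 2*I (f(M) = sqrt(0 - 4) = sqrt(-4) = 2*I)
I = 36 (I = 6**2 = 36)
(f(-1) + I)*7 = (2*I + 36)*7 = (36 + 2*I)*7 = 252 + 14*I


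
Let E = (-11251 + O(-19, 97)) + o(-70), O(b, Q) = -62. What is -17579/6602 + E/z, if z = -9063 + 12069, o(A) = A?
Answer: -31998260/4961403 ≈ -6.4494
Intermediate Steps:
E = -11383 (E = (-11251 - 62) - 70 = -11313 - 70 = -11383)
z = 3006
-17579/6602 + E/z = -17579/6602 - 11383/3006 = -31998260/4961403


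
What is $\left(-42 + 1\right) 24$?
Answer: $-984$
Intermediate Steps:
$\left(-42 + 1\right) 24 = \left(-41\right) 24 = -984$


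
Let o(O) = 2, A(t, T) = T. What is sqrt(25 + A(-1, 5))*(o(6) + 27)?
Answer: 29*sqrt(30) ≈ 158.84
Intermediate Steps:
sqrt(25 + A(-1, 5))*(o(6) + 27) = sqrt(25 + 5)*(2 + 27) = sqrt(30)*29 = 29*sqrt(30)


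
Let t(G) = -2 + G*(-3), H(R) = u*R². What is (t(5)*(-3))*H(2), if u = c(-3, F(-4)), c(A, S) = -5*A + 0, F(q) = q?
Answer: 3060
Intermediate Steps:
c(A, S) = -5*A
u = 15 (u = -5*(-3) = 15)
H(R) = 15*R²
t(G) = -2 - 3*G
(t(5)*(-3))*H(2) = ((-2 - 3*5)*(-3))*(15*2²) = ((-2 - 15)*(-3))*(15*4) = -17*(-3)*60 = 51*60 = 3060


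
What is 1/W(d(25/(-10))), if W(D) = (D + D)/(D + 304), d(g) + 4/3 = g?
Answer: -1801/46 ≈ -39.152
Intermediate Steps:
d(g) = -4/3 + g
W(D) = 2*D/(304 + D) (W(D) = (2*D)/(304 + D) = 2*D/(304 + D))
1/W(d(25/(-10))) = 1/(2*(-4/3 + 25/(-10))/(304 + (-4/3 + 25/(-10)))) = 1/(2*(-4/3 + 25*(-1/10))/(304 + (-4/3 + 25*(-1/10)))) = 1/(2*(-4/3 - 5/2)/(304 + (-4/3 - 5/2))) = 1/(2*(-23/6)/(304 - 23/6)) = 1/(2*(-23/6)/(1801/6)) = 1/(2*(-23/6)*(6/1801)) = 1/(-46/1801) = -1801/46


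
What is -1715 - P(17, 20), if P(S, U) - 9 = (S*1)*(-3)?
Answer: -1673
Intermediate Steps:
P(S, U) = 9 - 3*S (P(S, U) = 9 + (S*1)*(-3) = 9 + S*(-3) = 9 - 3*S)
-1715 - P(17, 20) = -1715 - (9 - 3*17) = -1715 - (9 - 51) = -1715 - 1*(-42) = -1715 + 42 = -1673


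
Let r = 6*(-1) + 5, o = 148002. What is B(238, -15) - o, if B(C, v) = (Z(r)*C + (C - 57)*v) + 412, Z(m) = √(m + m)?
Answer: -150305 + 238*I*√2 ≈ -1.5031e+5 + 336.58*I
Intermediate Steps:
r = -1 (r = -6 + 5 = -1)
Z(m) = √2*√m (Z(m) = √(2*m) = √2*√m)
B(C, v) = 412 + v*(-57 + C) + I*C*√2 (B(C, v) = ((√2*√(-1))*C + (C - 57)*v) + 412 = ((√2*I)*C + (-57 + C)*v) + 412 = ((I*√2)*C + v*(-57 + C)) + 412 = (I*C*√2 + v*(-57 + C)) + 412 = (v*(-57 + C) + I*C*√2) + 412 = 412 + v*(-57 + C) + I*C*√2)
B(238, -15) - o = (412 - 57*(-15) + 238*(-15) + I*238*√2) - 1*148002 = (412 + 855 - 3570 + 238*I*√2) - 148002 = (-2303 + 238*I*√2) - 148002 = -150305 + 238*I*√2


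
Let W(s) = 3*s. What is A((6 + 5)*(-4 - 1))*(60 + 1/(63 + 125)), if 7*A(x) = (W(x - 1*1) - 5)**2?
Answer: 337629049/1316 ≈ 2.5656e+5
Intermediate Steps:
A(x) = (-8 + 3*x)**2/7 (A(x) = (3*(x - 1*1) - 5)**2/7 = (3*(x - 1) - 5)**2/7 = (3*(-1 + x) - 5)**2/7 = ((-3 + 3*x) - 5)**2/7 = (-8 + 3*x)**2/7)
A((6 + 5)*(-4 - 1))*(60 + 1/(63 + 125)) = ((-8 + 3*((6 + 5)*(-4 - 1)))**2/7)*(60 + 1/(63 + 125)) = ((-8 + 3*(11*(-5)))**2/7)*(60 + 1/188) = ((-8 + 3*(-55))**2/7)*(60 + 1/188) = ((-8 - 165)**2/7)*(11281/188) = ((1/7)*(-173)**2)*(11281/188) = ((1/7)*29929)*(11281/188) = (29929/7)*(11281/188) = 337629049/1316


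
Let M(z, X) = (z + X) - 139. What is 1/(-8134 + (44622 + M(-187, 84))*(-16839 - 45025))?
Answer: -1/2745532454 ≈ -3.6423e-10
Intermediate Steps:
M(z, X) = -139 + X + z (M(z, X) = (X + z) - 139 = -139 + X + z)
1/(-8134 + (44622 + M(-187, 84))*(-16839 - 45025)) = 1/(-8134 + (44622 + (-139 + 84 - 187))*(-16839 - 45025)) = 1/(-8134 + (44622 - 242)*(-61864)) = 1/(-8134 + 44380*(-61864)) = 1/(-8134 - 2745524320) = 1/(-2745532454) = -1/2745532454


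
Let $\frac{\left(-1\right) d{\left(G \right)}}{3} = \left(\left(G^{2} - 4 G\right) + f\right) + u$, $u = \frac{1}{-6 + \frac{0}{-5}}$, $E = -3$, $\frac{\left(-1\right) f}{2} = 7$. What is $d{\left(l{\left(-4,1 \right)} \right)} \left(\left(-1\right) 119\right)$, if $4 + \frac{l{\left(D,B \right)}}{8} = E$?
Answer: $\frac{2388925}{2} \approx 1.1945 \cdot 10^{6}$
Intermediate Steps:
$f = -14$ ($f = \left(-2\right) 7 = -14$)
$l{\left(D,B \right)} = -56$ ($l{\left(D,B \right)} = -32 + 8 \left(-3\right) = -32 - 24 = -56$)
$u = - \frac{1}{6}$ ($u = \frac{1}{-6 + 0 \left(- \frac{1}{5}\right)} = \frac{1}{-6 + 0} = \frac{1}{-6} = - \frac{1}{6} \approx -0.16667$)
$d{\left(G \right)} = \frac{85}{2} - 3 G^{2} + 12 G$ ($d{\left(G \right)} = - 3 \left(\left(\left(G^{2} - 4 G\right) - 14\right) - \frac{1}{6}\right) = - 3 \left(\left(-14 + G^{2} - 4 G\right) - \frac{1}{6}\right) = - 3 \left(- \frac{85}{6} + G^{2} - 4 G\right) = \frac{85}{2} - 3 G^{2} + 12 G$)
$d{\left(l{\left(-4,1 \right)} \right)} \left(\left(-1\right) 119\right) = \left(\frac{85}{2} - 3 \left(-56\right)^{2} + 12 \left(-56\right)\right) \left(\left(-1\right) 119\right) = \left(\frac{85}{2} - 9408 - 672\right) \left(-119\right) = \left(- \frac{20075}{2}\right) \left(-119\right) = \frac{2388925}{2}$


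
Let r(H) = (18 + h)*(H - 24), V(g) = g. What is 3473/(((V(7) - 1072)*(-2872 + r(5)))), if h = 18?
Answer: 3473/3787140 ≈ 0.00091705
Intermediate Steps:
r(H) = -864 + 36*H (r(H) = (18 + 18)*(H - 24) = 36*(-24 + H) = -864 + 36*H)
3473/(((V(7) - 1072)*(-2872 + r(5)))) = 3473/(((7 - 1072)*(-2872 + (-864 + 36*5)))) = 3473/((-1065*(-2872 + (-864 + 180)))) = 3473/((-1065*(-2872 - 684))) = 3473/((-1065*(-3556))) = 3473/3787140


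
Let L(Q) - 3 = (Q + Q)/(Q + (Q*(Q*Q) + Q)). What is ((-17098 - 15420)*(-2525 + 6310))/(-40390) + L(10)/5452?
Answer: 1711141077641/561526014 ≈ 3047.3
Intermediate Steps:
L(Q) = 3 + 2*Q/(Q**3 + 2*Q) (L(Q) = 3 + (Q + Q)/(Q + (Q*(Q*Q) + Q)) = 3 + (2*Q)/(Q + (Q*Q**2 + Q)) = 3 + (2*Q)/(Q + (Q**3 + Q)) = 3 + (2*Q)/(Q + (Q + Q**3)) = 3 + (2*Q)/(Q**3 + 2*Q) = 3 + 2*Q/(Q**3 + 2*Q))
((-17098 - 15420)*(-2525 + 6310))/(-40390) + L(10)/5452 = ((-17098 - 15420)*(-2525 + 6310))/(-40390) + ((8 + 3*10**2)/(2 + 10**2))/5452 = -32518*3785*(-1/40390) + ((8 + 3*100)/(2 + 100))*(1/5452) = -123080630*(-1/40390) + ((8 + 300)/102)*(1/5452) = 12308063/4039 + ((1/102)*308)*(1/5452) = 12308063/4039 + (154/51)*(1/5452) = 12308063/4039 + 77/139026 = 1711141077641/561526014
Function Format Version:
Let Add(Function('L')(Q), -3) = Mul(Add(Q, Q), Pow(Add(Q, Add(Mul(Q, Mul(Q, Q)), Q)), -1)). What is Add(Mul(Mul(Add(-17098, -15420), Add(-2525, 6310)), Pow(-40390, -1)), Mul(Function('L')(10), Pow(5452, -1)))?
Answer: Rational(1711141077641, 561526014) ≈ 3047.3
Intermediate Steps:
Function('L')(Q) = Add(3, Mul(2, Q, Pow(Add(Pow(Q, 3), Mul(2, Q)), -1))) (Function('L')(Q) = Add(3, Mul(Add(Q, Q), Pow(Add(Q, Add(Mul(Q, Mul(Q, Q)), Q)), -1))) = Add(3, Mul(Mul(2, Q), Pow(Add(Q, Add(Mul(Q, Pow(Q, 2)), Q)), -1))) = Add(3, Mul(Mul(2, Q), Pow(Add(Q, Add(Pow(Q, 3), Q)), -1))) = Add(3, Mul(Mul(2, Q), Pow(Add(Q, Add(Q, Pow(Q, 3))), -1))) = Add(3, Mul(Mul(2, Q), Pow(Add(Pow(Q, 3), Mul(2, Q)), -1))) = Add(3, Mul(2, Q, Pow(Add(Pow(Q, 3), Mul(2, Q)), -1))))
Add(Mul(Mul(Add(-17098, -15420), Add(-2525, 6310)), Pow(-40390, -1)), Mul(Function('L')(10), Pow(5452, -1))) = Add(Mul(Mul(Add(-17098, -15420), Add(-2525, 6310)), Pow(-40390, -1)), Mul(Mul(Pow(Add(2, Pow(10, 2)), -1), Add(8, Mul(3, Pow(10, 2)))), Pow(5452, -1))) = Add(Mul(Mul(-32518, 3785), Rational(-1, 40390)), Mul(Mul(Pow(Add(2, 100), -1), Add(8, Mul(3, 100))), Rational(1, 5452))) = Add(Mul(-123080630, Rational(-1, 40390)), Mul(Mul(Pow(102, -1), Add(8, 300)), Rational(1, 5452))) = Add(Rational(12308063, 4039), Mul(Mul(Rational(1, 102), 308), Rational(1, 5452))) = Add(Rational(12308063, 4039), Mul(Rational(154, 51), Rational(1, 5452))) = Add(Rational(12308063, 4039), Rational(77, 139026)) = Rational(1711141077641, 561526014)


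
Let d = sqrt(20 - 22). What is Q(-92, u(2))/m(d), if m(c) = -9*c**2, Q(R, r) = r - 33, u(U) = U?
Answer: -31/18 ≈ -1.7222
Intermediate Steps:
Q(R, r) = -33 + r
d = I*sqrt(2) (d = sqrt(-2) = I*sqrt(2) ≈ 1.4142*I)
Q(-92, u(2))/m(d) = (-33 + 2)/((-9*(I*sqrt(2))**2)) = -31/((-9*(-2))) = -31/18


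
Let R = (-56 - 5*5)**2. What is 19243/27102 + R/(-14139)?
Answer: 10473395/42577242 ≈ 0.24599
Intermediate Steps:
R = 6561 (R = (-56 - 25)**2 = (-81)**2 = 6561)
19243/27102 + R/(-14139) = 19243/27102 + 6561/(-14139) = 19243*(1/27102) + 6561*(-1/14139) = 19243/27102 - 729/1571 = 10473395/42577242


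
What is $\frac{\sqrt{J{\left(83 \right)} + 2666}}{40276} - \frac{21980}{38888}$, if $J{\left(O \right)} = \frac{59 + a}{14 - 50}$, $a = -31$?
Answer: $- \frac{5495}{9722} + \frac{17 \sqrt{83}}{120828} \approx -0.56393$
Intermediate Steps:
$J{\left(O \right)} = - \frac{7}{9}$ ($J{\left(O \right)} = \frac{59 - 31}{14 - 50} = \frac{28}{-36} = 28 \left(- \frac{1}{36}\right) = - \frac{7}{9}$)
$\frac{\sqrt{J{\left(83 \right)} + 2666}}{40276} - \frac{21980}{38888} = \frac{\sqrt{- \frac{7}{9} + 2666}}{40276} - \frac{21980}{38888} = \sqrt{\frac{23987}{9}} \cdot \frac{1}{40276} - \frac{5495}{9722} = \frac{17 \sqrt{83}}{3} \cdot \frac{1}{40276} - \frac{5495}{9722} = \frac{17 \sqrt{83}}{120828} - \frac{5495}{9722} = - \frac{5495}{9722} + \frac{17 \sqrt{83}}{120828}$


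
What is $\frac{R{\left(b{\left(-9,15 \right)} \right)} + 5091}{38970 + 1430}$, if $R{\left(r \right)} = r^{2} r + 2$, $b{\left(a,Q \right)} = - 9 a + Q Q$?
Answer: $\frac{28657709}{40400} \approx 709.35$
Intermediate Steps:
$b{\left(a,Q \right)} = Q^{2} - 9 a$ ($b{\left(a,Q \right)} = - 9 a + Q^{2} = Q^{2} - 9 a$)
$R{\left(r \right)} = 2 + r^{3}$ ($R{\left(r \right)} = r^{3} + 2 = 2 + r^{3}$)
$\frac{R{\left(b{\left(-9,15 \right)} \right)} + 5091}{38970 + 1430} = \frac{\left(2 + \left(15^{2} - -81\right)^{3}\right) + 5091}{38970 + 1430} = \frac{\left(2 + \left(225 + 81\right)^{3}\right) + 5091}{40400} = \left(\left(2 + 306^{3}\right) + 5091\right) \frac{1}{40400} = \left(\left(2 + 28652616\right) + 5091\right) \frac{1}{40400} = \left(28652618 + 5091\right) \frac{1}{40400} = 28657709 \cdot \frac{1}{40400} = \frac{28657709}{40400}$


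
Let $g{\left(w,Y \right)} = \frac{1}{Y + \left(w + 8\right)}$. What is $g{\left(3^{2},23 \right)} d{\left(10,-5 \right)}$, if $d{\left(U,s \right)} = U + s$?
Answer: $\frac{1}{8} \approx 0.125$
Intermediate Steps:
$g{\left(w,Y \right)} = \frac{1}{8 + Y + w}$ ($g{\left(w,Y \right)} = \frac{1}{Y + \left(8 + w\right)} = \frac{1}{8 + Y + w}$)
$g{\left(3^{2},23 \right)} d{\left(10,-5 \right)} = \frac{10 - 5}{8 + 23 + 3^{2}} = \frac{1}{8 + 23 + 9} \cdot 5 = \frac{1}{40} \cdot 5 = \frac{1}{8}$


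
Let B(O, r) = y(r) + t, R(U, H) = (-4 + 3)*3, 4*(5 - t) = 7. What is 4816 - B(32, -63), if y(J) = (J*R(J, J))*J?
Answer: 66879/4 ≈ 16720.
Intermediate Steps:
t = 13/4 (t = 5 - ¼*7 = 5 - 7/4 = 13/4 ≈ 3.2500)
R(U, H) = -3 (R(U, H) = -1*3 = -3)
y(J) = -3*J² (y(J) = (J*(-3))*J = (-3*J)*J = -3*J²)
B(O, r) = 13/4 - 3*r² (B(O, r) = -3*r² + 13/4 = 13/4 - 3*r²)
4816 - B(32, -63) = 4816 - (13/4 - 3*(-63)²) = 4816 - (13/4 - 3*3969) = 4816 - (13/4 - 11907) = 4816 - 1*(-47615/4) = 4816 + 47615/4 = 66879/4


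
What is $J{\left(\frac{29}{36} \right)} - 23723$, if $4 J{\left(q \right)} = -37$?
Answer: $- \frac{94929}{4} \approx -23732.0$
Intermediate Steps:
$J{\left(q \right)} = - \frac{37}{4}$ ($J{\left(q \right)} = \frac{1}{4} \left(-37\right) = - \frac{37}{4}$)
$J{\left(\frac{29}{36} \right)} - 23723 = - \frac{37}{4} - 23723 = - \frac{94929}{4}$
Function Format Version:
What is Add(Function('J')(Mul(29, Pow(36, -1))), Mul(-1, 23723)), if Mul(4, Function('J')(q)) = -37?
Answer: Rational(-94929, 4) ≈ -23732.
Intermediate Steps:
Function('J')(q) = Rational(-37, 4) (Function('J')(q) = Mul(Rational(1, 4), -37) = Rational(-37, 4))
Add(Function('J')(Mul(29, Pow(36, -1))), Mul(-1, 23723)) = Add(Rational(-37, 4), Mul(-1, 23723)) = Add(Rational(-37, 4), -23723) = Rational(-94929, 4)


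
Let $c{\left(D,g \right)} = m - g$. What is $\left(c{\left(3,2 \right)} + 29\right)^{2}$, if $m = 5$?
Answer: $1024$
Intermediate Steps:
$c{\left(D,g \right)} = 5 - g$
$\left(c{\left(3,2 \right)} + 29\right)^{2} = \left(\left(5 - 2\right) + 29\right)^{2} = \left(3 + 29\right)^{2} = 32^{2} = 1024$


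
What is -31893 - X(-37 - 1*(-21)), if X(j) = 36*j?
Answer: -31317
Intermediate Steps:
-31893 - X(-37 - 1*(-21)) = -31893 - 36*(-37 - 1*(-21)) = -31893 - 36*(-37 + 21) = -31893 - 36*(-16) = -31893 - 1*(-576) = -31893 + 576 = -31317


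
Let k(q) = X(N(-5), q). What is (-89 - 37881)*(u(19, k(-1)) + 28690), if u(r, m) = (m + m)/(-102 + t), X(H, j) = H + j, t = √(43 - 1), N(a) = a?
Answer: -1881331256980/1727 - 75940*√42/1727 ≈ -1.0894e+9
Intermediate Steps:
t = √42 ≈ 6.4807
k(q) = -5 + q
u(r, m) = 2*m/(-102 + √42) (u(r, m) = (m + m)/(-102 + √42) = (2*m)/(-102 + √42) = 2*m/(-102 + √42))
(-89 - 37881)*(u(19, k(-1)) + 28690) = (-89 - 37881)*((-34*(-5 - 1)/1727 - (-5 - 1)*√42/5181) + 28690) = -37970*((-34/1727*(-6) - 1/5181*(-6)*√42) + 28690) = -37970*((204/1727 + 2*√42/1727) + 28690) = -37970*(49547834/1727 + 2*√42/1727) = -1881331256980/1727 - 75940*√42/1727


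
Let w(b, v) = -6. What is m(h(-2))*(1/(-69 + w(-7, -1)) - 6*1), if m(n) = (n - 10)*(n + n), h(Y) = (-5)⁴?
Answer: -4622750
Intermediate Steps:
h(Y) = 625
m(n) = 2*n*(-10 + n) (m(n) = (-10 + n)*(2*n) = 2*n*(-10 + n))
m(h(-2))*(1/(-69 + w(-7, -1)) - 6*1) = (2*625*(-10 + 625))*(1/(-69 - 6) - 6*1) = (2*625*615)*(1/(-75) - 6) = 768750*(-1/75 - 6) = 768750*(-451/75) = -4622750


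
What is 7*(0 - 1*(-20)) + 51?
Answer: 191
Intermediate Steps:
7*(0 - 1*(-20)) + 51 = 7*(0 + 20) + 51 = 7*20 + 51 = 140 + 51 = 191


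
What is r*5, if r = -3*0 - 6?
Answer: -30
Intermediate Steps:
r = -6 (r = 0 - 6 = -6)
r*5 = -6*5 = -30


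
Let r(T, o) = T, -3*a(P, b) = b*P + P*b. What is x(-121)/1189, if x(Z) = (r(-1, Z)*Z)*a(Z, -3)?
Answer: -29282/1189 ≈ -24.627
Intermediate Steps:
a(P, b) = -2*P*b/3 (a(P, b) = -(b*P + P*b)/3 = -(P*b + P*b)/3 = -2*P*b/3)
x(Z) = -2*Z² (x(Z) = (-Z)*(-⅔*Z*(-3)) = (-Z)*(2*Z) = -2*Z²)
x(-121)/1189 = -2*(-121)²/1189 = -2*14641*(1/1189) = -29282*1/1189 = -29282/1189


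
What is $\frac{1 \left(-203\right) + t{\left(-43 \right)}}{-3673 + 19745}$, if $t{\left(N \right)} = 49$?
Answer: $- \frac{11}{1148} \approx -0.0095819$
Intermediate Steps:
$\frac{1 \left(-203\right) + t{\left(-43 \right)}}{-3673 + 19745} = \frac{1 \left(-203\right) + 49}{-3673 + 19745} = \frac{-203 + 49}{16072} = \left(-154\right) \frac{1}{16072} = - \frac{11}{1148}$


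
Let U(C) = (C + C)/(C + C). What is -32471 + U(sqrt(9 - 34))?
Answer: -32470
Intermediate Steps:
U(C) = 1 (U(C) = (2*C)/((2*C)) = (2*C)*(1/(2*C)) = 1)
-32471 + U(sqrt(9 - 34)) = -32471 + 1 = -32470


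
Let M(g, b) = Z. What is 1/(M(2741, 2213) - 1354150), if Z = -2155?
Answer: -1/1356305 ≈ -7.3730e-7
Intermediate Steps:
M(g, b) = -2155
1/(M(2741, 2213) - 1354150) = 1/(-2155 - 1354150) = 1/(-1356305) = -1/1356305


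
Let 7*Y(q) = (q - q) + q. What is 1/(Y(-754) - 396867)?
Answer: -7/2778823 ≈ -2.5191e-6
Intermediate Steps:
Y(q) = q/7 (Y(q) = ((q - q) + q)/7 = (0 + q)/7 = q/7)
1/(Y(-754) - 396867) = 1/((1/7)*(-754) - 396867) = 1/(-754/7 - 396867) = 1/(-2778823/7) = -7/2778823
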